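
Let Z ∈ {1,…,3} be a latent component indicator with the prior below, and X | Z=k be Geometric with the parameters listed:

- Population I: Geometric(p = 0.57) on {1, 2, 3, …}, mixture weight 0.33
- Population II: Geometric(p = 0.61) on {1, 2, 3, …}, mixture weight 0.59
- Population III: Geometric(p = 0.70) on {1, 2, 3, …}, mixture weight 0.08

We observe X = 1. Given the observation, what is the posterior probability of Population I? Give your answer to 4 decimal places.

Apply Bayes' rule: the posterior for each component is proportional to its prior times its likelihood at x.
Component likelihoods at x = 1:
  f_I = 0.57·(1−0.57)^0 = 0.57·1 = 0.57
  f_II = 0.61·(1−0.61)^0 = 0.61·1 = 0.61
  f_III = 0.70·(1−0.70)^0 = 0.70·1 = 0.7
Unnormalised posteriors:
  w_I·f_I = 0.33 × 0.57 = 0.1881
  w_II·f_II = 0.59 × 0.61 = 0.3599
  w_III·f_III = 0.08 × 0.7 = 0.056
Evidence: 0.1881 + 0.3599 + 0.056 = 0.604
P(Population I | the observation) ≈ 0.3114

0.3114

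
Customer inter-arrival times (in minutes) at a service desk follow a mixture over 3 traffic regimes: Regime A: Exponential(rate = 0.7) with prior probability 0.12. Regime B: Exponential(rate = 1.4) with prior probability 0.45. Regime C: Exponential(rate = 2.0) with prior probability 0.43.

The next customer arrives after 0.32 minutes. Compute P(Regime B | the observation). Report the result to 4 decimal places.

Apply Bayes' rule: the posterior for each component is proportional to its prior times its likelihood at x.
Exponential densities:
  L_A = 0.559521
  L_B = 0.894467
  L_C = 1.05458
Unnormalised posteriors:
  π_A·L_A = 0.12 × 0.559521 = 0.0671425
  π_B·L_B = 0.45 × 0.894467 = 0.40251
  π_C·L_C = 0.43 × 1.05458 = 0.453471
Normaliser: 0.0671425 + 0.40251 + 0.453471 = 0.923124
P(Regime B | the observation) = 0.40251 / 0.923124 ≈ 0.4360

0.4360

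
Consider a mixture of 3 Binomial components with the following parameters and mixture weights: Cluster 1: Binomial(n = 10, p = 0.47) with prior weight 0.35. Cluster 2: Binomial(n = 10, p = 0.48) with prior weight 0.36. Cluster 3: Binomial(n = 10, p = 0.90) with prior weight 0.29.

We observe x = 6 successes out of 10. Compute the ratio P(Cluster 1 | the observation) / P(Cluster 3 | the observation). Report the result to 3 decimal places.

Since P(k|x) ∝ w_k f_k(x), the posterior odds are w_i f_i(x) / (w_j f_j(x)).
Evaluate each component's likelihood at the observed value:
  p_1 = 0.178612
  p_2 = 0.187793
  p_3 = 0.0111603
Odds = (0.35/0.29) × (0.178612/0.0111603) = 1.2069 × 16.0043 ≈ 19.315

19.315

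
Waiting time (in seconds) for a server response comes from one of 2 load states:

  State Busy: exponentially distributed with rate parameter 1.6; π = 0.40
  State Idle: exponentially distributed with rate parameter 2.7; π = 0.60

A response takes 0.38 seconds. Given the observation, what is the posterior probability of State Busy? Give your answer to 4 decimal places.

0.3750

The responsibility of component k is w_k f_k(x) divided by Σ_j w_j f_j(x).
Exponential densities:
  f_Busy = 0.871102
  f_Idle = 0.967782
Weight by the priors:
  w_Busy·f_Busy = 0.40 × 0.871102 = 0.348441
  w_Idle·f_Idle = 0.60 × 0.967782 = 0.580669
Sum: 0.348441 + 0.580669 = 0.92911
Responsibility of State Busy: 0.348441 / 0.92911 ≈ 0.3750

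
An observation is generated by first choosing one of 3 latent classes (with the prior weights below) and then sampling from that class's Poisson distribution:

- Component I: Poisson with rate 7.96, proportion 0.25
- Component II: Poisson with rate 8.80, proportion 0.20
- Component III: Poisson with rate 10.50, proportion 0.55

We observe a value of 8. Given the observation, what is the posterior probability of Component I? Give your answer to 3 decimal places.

Apply Bayes' rule: the posterior for each component is proportional to its prior times its likelihood at x.
Component likelihoods at x = 8:
  p_I = 0.139573
  p_II = 0.134446
  p_III = 0.100902
Multiply by the mixture weights:
  w_I·p_I = 0.25 × 0.139573 = 0.0348931
  w_II·p_II = 0.20 × 0.134446 = 0.0268893
  w_III·p_III = 0.55 × 0.100902 = 0.0554964
Evidence: 0.0348931 + 0.0268893 + 0.0554964 = 0.117279
So the posterior for Component I is 0.0348931 / 0.117279 ≈ 0.298.

0.298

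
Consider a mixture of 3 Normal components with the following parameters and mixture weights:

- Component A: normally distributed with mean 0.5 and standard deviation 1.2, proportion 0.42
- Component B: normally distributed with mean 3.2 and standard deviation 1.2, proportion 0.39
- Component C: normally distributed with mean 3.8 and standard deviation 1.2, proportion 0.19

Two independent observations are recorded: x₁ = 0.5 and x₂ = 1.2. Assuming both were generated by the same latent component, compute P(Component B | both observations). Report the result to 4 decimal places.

P(component k | x) = π_k·f_k(x) / marginal(x), where marginal(x) = Σ_j π_j·f_j(x).
Since both observations come from the same component, the likelihood for component k is f_k(x₁)·f_k(x₂).
  f_A = [0.332452] × [0.280439] = 0.0932325
  f_B = [0.0264497] × [0.0828976] = 0.00219262
  f_C = [0.00757797] × [0.0317939] = 0.000240933
Weight by the priors:
  π_A·f_A = 0.42 × 0.0932325 = 0.0391576
  π_B·f_B = 0.39 × 0.00219262 = 0.000855121
  π_C·f_C = 0.19 × 0.000240933 = 4.57772e-05
Evidence: 0.0391576 + 0.000855121 + 4.57772e-05 = 0.0400585
P(Component B | x₁, x₂) = 0.000855121 / 0.0400585 ≈ 0.0213

0.0213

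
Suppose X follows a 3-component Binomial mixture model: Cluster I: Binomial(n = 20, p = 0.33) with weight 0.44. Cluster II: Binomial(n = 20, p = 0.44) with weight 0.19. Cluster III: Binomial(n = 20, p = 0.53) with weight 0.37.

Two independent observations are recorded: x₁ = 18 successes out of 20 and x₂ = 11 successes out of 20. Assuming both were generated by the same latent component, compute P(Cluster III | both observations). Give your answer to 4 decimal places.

0.9842

By Bayes' theorem, P(k | x) = π_k f_k(x) / Σ_j π_j f_j(x).
Since both observations come from the same component, the likelihood for component k is f_k(x₁)·f_k(x₂).
  p_I = [1.83719e-07] × [0.0230958] = 4.24313e-09
  p_II = [2.27655e-05] × [0.108862] = 2.47831e-06
  p_III = [0.000456999] × [0.174229] = 7.96226e-05
Prior × likelihood for each component:
  π_I·p_I = 0.44 × 4.24313e-09 = 1.86698e-09
  π_II·p_II = 0.19 × 2.47831e-06 = 4.70879e-07
  π_III·p_III = 0.37 × 7.96226e-05 = 2.94603e-05
Denominator: 1.86698e-09 + 4.70879e-07 + 2.94603e-05 = 2.99331e-05
P(Cluster III | data) = 2.94603e-05 / 2.99331e-05 ≈ 0.9842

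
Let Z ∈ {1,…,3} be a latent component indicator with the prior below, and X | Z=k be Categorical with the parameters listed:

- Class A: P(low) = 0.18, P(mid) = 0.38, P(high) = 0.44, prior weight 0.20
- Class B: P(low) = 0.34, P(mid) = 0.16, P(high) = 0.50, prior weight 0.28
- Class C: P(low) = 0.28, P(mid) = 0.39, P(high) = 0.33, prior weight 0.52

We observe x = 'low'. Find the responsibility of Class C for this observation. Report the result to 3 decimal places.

The responsibility of component k is π_k f_k(x) divided by Σ_j π_j f_j(x).
Component likelihoods at x = 'low':
  L_A = P(low | comp) = 0.18
  L_B = P(low | comp) = 0.34
  L_C = P(low | comp) = 0.28
Multiply by the mixture weights:
  π_A·L_A = 0.20 × 0.18 = 0.036
  π_B·L_B = 0.28 × 0.34 = 0.0952
  π_C·L_C = 0.52 × 0.28 = 0.1456
Normaliser: 0.036 + 0.0952 + 0.1456 = 0.2768
Responsibility of Class C: 0.1456 / 0.2768 ≈ 0.526

0.526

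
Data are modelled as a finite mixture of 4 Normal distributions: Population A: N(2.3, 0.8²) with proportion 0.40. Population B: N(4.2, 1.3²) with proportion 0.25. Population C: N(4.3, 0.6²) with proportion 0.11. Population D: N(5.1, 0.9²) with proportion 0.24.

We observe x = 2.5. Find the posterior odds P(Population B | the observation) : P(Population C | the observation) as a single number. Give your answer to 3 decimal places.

40.156

Since P(k|x) ∝ π_k f_k(x), the posterior odds are π_i f_i(x) / (π_j f_j(x)).
Component likelihoods at x = 2.5:
  f_A = (1/(0.8·√(2π)))·exp(−(2.5−2.3)²/(2·0.8²)) = 0.498678·exp(-0.03125) = 0.483335
  f_B = (1/(1.3·√(2π)))·exp(−(2.5−4.2)²/(2·1.3²)) = 0.306879·exp(-0.85503) = 0.130506
  f_C = (1/(0.6·√(2π)))·exp(−(2.5−4.3)²/(2·0.6²)) = 0.664904·exp(-4.50000) = 0.00738641
  f_D = (1/(0.9·√(2π)))·exp(−(2.5−5.1)²/(2·0.9²)) = 0.443269·exp(-4.17284) = 0.00683009
0.0326266 / 0.000812506 ≈ 40.156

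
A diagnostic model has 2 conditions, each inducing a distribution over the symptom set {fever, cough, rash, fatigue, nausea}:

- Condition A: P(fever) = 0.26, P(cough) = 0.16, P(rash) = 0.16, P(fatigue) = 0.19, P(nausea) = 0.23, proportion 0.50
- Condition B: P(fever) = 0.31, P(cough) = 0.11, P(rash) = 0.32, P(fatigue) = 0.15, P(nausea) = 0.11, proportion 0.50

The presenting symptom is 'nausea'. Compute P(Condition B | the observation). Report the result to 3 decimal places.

0.324

Posterior ∝ prior × likelihood, so P(k | x) ∝ π_k f_k(x); normalise over all components.
Categorical probabilities:
  f_A = P(nausea | comp) = 0.23
  f_B = P(nausea | comp) = 0.11
Unnormalised posteriors:
  π_A·f_A = 0.50 × 0.23 = 0.115
  π_B·f_B = 0.50 × 0.11 = 0.055
Normaliser: 0.115 + 0.055 = 0.17
P(Condition B | 'nausea') = 0.055 / 0.17 ≈ 0.324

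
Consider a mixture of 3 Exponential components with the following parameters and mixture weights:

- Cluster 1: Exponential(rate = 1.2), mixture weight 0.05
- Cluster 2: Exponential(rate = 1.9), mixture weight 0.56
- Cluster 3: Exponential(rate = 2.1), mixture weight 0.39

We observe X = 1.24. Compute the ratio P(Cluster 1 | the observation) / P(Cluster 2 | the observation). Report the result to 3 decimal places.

The posterior odds equal the prior odds times the likelihood ratio: (π_i/π_j)·(f_i(x)/f_j(x)).
Component likelihoods at x = 1.24:
  L_1 = 1.2·e^(−1.2·1.24) = 1.2·e^(−1.4880) = 0.270989
  L_2 = 1.9·e^(−1.9·1.24) = 1.9·e^(−2.3560) = 0.180117
  L_3 = 2.1·e^(−2.1·1.24) = 2.1·e^(−2.6040) = 0.155352
0.0135494 / 0.100866 ≈ 0.134

0.134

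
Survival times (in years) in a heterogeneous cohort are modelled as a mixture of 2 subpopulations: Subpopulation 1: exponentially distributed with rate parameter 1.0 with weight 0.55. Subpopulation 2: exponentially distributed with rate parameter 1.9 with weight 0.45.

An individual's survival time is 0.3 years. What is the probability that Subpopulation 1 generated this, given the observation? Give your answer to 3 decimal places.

0.457

Posterior ∝ prior × likelihood, so P(k | x) ∝ P(Z=k) f_k(x); normalise over all components.
Exponential densities:
  p_1 = 0.740818
  p_2 = 1.0745
Multiply by the mixture weights:
  P(Z=1)·p_1 = 0.55 × 0.740818 = 0.40745
  P(Z=2)·p_2 = 0.45 × 1.0745 = 0.483524
Marginal: 0.40745 + 0.483524 = 0.890974
Responsibility of Subpopulation 1: 0.40745 / 0.890974 ≈ 0.457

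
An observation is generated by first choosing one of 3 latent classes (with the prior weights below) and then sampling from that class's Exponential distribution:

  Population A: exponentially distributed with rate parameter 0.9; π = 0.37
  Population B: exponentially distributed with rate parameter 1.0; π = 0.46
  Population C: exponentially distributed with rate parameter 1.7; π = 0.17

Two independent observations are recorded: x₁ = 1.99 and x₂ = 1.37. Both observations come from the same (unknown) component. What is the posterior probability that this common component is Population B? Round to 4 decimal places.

0.4967

The responsibility of component k is π_k f_k(x) divided by Σ_j π_j f_j(x).
Since both observations come from the same component, the likelihood for component k is f_k(x₁)·f_k(x₂).
  p_A = [0.9·e^(−0.9·1.99) = 0.9·e^(−1.7910) = 0.150114] × [0.262275] = 0.0393712
  p_B = [1.0·e^(−1.0·1.99) = 1.0·e^(−1.9900) = 0.136695] × [0.254107] = 0.0347353
  p_C = [1.7·e^(−1.7·1.99) = 1.7·e^(−3.3830) = 0.0577073] × [0.165568] = 0.0095545
Weight by the priors:
  π_A·p_A = 0.37 × 0.0393712 = 0.0145673
  π_B·p_B = 0.46 × 0.0347353 = 0.0159782
  π_C·p_C = 0.17 × 0.0095545 = 0.00162426
Marginal: 0.0145673 + 0.0159782 + 0.00162426 = 0.0321698
P(Population B | data) = 0.0159782 / 0.0321698 ≈ 0.4967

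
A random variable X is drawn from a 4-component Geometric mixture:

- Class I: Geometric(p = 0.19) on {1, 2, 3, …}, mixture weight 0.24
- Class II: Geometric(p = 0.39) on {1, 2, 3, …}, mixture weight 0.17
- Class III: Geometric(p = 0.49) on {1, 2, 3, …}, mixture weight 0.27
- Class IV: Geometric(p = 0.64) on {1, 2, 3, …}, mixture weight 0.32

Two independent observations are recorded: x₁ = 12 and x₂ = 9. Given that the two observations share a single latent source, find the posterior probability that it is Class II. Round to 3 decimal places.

0.013

P(component k | x) = P(Z=k)·f_k(x) / marginal(x), where marginal(x) = Σ_j P(Z=j)·f_j(x).
Since both observations come from the same component, the likelihood for component k is f_k(x₁)·f_k(x₂).
  p_I = [0.0187106] × [0.0352074] = 0.000658753
  p_II = [0.00169704] × [0.00747659] = 1.26881e-05
  p_III = [0.000297487] × [0.00224263] = 6.67153e-07
  p_IV = [8.42379e-06] × [0.000180551] = 1.52092e-09
Prior × likelihood for each component:
  P(Z=I)·p_I = 0.24 × 0.000658753 = 0.000158101
  P(Z=II)·p_II = 0.17 × 1.26881e-05 = 2.15697e-06
  P(Z=III)·p_III = 0.27 × 6.67153e-07 = 1.80131e-07
  P(Z=IV)·p_IV = 0.32 × 1.52092e-09 = 4.86696e-10
Sum: 0.000158101 + 2.15697e-06 + 1.80131e-07 + 4.86696e-10 = 0.000160438
So the posterior for Class II is 2.15697e-06 / 0.000160438 ≈ 0.013.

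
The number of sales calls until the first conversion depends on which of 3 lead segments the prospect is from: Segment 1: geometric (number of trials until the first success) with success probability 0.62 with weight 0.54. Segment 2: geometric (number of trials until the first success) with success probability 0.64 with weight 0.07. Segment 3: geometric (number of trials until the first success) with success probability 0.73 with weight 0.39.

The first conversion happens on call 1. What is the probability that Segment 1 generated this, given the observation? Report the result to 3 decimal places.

0.504

By Bayes' theorem, P(k | x) = π_k f_k(x) / Σ_j π_j f_j(x).
Component likelihoods at x = 1:
  L_1 = 0.62·(1−0.62)^0 = 0.62·1 = 0.62
  L_2 = 0.64·(1−0.64)^0 = 0.64·1 = 0.64
  L_3 = 0.73·(1−0.73)^0 = 0.73·1 = 0.73
Multiply by the mixture weights:
  π_1·L_1 = 0.54 × 0.62 = 0.3348
  π_2·L_2 = 0.07 × 0.64 = 0.0448
  π_3·L_3 = 0.39 × 0.73 = 0.2847
Marginal: 0.3348 + 0.0448 + 0.2847 = 0.6643
P(Segment 1 | 1) = 0.3348 / 0.6643 ≈ 0.504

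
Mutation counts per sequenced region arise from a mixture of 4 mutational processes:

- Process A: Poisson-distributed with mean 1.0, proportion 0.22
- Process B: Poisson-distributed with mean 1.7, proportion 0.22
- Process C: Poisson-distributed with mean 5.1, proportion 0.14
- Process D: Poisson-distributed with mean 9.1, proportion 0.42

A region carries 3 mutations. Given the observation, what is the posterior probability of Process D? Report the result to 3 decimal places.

P(component k | x) = w_k·f_k(x) / marginal(x), where marginal(x) = Σ_j w_j·f_j(x).
Poisson probabilities:
  f_A = e^(−1.0)·1.0^3/3! = 0.0613132
  f_B = e^(−1.7)·1.7^3/3! = 0.149587
  f_C = e^(−5.1)·5.1^3/3! = 0.13479
  f_D = e^(−9.1)·9.1^3/3! = 0.0140247
Weight by the priors:
  w_A·f_A = 0.22 × 0.0613132 = 0.0134889
  w_B·f_B = 0.22 × 0.149587 = 0.0329092
  w_C·f_C = 0.14 × 0.13479 = 0.0188706
  w_D·f_D = 0.42 × 0.0140247 = 0.00589037
Evidence: 0.0134889 + 0.0329092 + 0.0188706 + 0.00589037 = 0.0711591
Responsibility of Process D: 0.00589037 / 0.0711591 ≈ 0.083

0.083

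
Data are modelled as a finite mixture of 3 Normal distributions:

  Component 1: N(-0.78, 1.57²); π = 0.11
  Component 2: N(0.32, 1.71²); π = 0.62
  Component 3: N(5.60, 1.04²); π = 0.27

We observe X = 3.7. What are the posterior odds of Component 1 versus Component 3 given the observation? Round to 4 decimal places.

Only the two components matter; the odds are (π_i f_i(x)) / (π_j f_j(x)).
Normal densities:
  p_1 = 0.00433404
  p_2 = 0.0330768
  p_3 = 0.0722962
0.000476745 / 0.01952 ≈ 0.0244

0.0244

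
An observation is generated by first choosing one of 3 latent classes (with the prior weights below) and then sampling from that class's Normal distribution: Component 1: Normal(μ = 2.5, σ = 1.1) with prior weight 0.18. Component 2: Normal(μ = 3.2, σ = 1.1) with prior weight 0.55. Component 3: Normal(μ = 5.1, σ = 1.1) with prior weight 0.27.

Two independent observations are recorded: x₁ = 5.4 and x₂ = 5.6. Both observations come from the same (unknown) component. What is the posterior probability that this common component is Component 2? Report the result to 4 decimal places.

0.0285

The responsibility of component k is w_k f_k(x) divided by Σ_j w_j f_j(x).
Since both observations come from the same component, the likelihood for component k is f_k(x₁)·f_k(x₂).
  f_1 = [(1/(1.1·√(2π)))·exp(−(5.4−2.5)²/(2·1.1²)) = 0.362675·exp(-3.47521) = 0.0112268] × [0.00683757] = 7.67637e-05
  f_2 = [(1/(1.1·√(2π)))·exp(−(5.4−3.2)²/(2·1.1²)) = 0.362675·exp(-2.00000) = 0.0490827] × [0.0335602] = 0.00164723
  f_3 = [(1/(1.1·√(2π)))·exp(−(5.4−5.1)²/(2·1.1²)) = 0.362675·exp(-0.03719) = 0.349435] × [0.327079] = 0.114293
Multiply by the mixture weights:
  w_1·f_1 = 0.18 × 7.67637e-05 = 1.38175e-05
  w_2·f_2 = 0.55 × 0.00164723 = 0.000905974
  w_3·f_3 = 0.27 × 0.114293 = 0.030859
Normaliser: 1.38175e-05 + 0.000905974 + 0.030859 = 0.0317788
Responsibility of Component 2: 0.000905974 / 0.0317788 ≈ 0.0285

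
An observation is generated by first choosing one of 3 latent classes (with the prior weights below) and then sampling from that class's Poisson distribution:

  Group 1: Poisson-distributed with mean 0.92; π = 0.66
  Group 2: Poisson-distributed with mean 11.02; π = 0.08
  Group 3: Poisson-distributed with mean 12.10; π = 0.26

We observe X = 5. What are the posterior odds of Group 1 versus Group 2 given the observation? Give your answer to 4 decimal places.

0.8144

Posterior odds = (P(Z=i) f_i(x)) / (P(Z=j) f_j(x)); the normalising sum cancels.
Evaluate each component's likelihood at the observed value:
  L_1 = 0.0021888
  L_2 = 0.0221718
  L_3 = 0.0120166
0.00144461 / 0.00177375 ≈ 0.8144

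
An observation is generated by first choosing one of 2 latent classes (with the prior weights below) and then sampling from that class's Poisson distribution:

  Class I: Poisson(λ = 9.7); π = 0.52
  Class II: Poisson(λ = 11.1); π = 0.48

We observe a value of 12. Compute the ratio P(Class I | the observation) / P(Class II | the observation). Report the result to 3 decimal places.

Posterior odds = (w_i f_i(x)) / (w_j f_j(x)); the normalising sum cancels.
Evaluate each component's likelihood at the observed value:
  L_I = 0.0887702
  L_II = 0.110375
0.0461605 / 0.0529799 ≈ 0.871

0.871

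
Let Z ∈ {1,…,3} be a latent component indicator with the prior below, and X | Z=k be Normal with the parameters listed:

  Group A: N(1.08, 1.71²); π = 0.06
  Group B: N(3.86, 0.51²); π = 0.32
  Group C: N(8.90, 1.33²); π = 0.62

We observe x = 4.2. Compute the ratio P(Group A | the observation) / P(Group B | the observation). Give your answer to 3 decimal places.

Only the two components matter; the odds are (P(Z=i) f_i(x)) / (P(Z=j) f_j(x)).
Evaluate each component's likelihood at the observed value:
  L_A = 0.0441596
  L_B = 0.626369
  L_C = 0.000582541
Odds = (0.06/0.32) × (0.0441596/0.626369) = 0.1875 × 0.070501 ≈ 0.013

0.013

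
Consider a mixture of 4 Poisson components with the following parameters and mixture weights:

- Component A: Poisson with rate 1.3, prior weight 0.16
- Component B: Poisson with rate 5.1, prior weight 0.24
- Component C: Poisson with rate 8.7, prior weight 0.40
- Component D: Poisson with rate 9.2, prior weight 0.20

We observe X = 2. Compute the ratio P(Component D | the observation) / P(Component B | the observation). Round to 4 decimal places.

0.0449

The posterior odds equal the prior odds times the likelihood ratio: (w_i/w_j)·(f_i(x)/f_j(x)).
Poisson probabilities:
  f_A = e^(−1.3)·1.3^2/2! = 0.230289
  f_B = e^(−5.1)·5.1^2/2! = 0.0792882
  f_C = e^(−8.7)·8.7^2/2! = 0.00630444
  f_D = e^(−9.2)·9.2^2/2! = 0.00427599
0.000855197 / 0.0190292 ≈ 0.0449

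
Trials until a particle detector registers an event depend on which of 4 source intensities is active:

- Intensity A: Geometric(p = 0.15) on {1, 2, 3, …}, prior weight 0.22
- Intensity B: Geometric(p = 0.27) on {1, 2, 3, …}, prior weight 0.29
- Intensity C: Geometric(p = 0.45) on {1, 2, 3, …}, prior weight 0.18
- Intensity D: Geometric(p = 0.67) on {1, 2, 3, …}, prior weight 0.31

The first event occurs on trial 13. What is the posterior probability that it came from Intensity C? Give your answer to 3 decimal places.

Posterior ∝ prior × likelihood, so P(k | x) ∝ π_k f_k(x); normalise over all components.
Evaluate each component's likelihood at the observed value:
  f_A = 0.0213363
  f_B = 0.00618355
  f_C = 0.000344798
  f_D = 1.11749e-06
Prior × likelihood for each component:
  π_A·f_A = 0.22 × 0.0213363 = 0.00469398
  π_B·f_B = 0.29 × 0.00618355 = 0.00179323
  π_C·f_C = 0.18 × 0.000344798 = 6.20636e-05
  π_D·f_D = 0.31 × 1.11749e-06 = 3.46421e-07
Normaliser: 0.00469398 + 0.00179323 + 6.20636e-05 + 3.46421e-07 = 0.00654962
P(Intensity C | data) ≈ 0.009

0.009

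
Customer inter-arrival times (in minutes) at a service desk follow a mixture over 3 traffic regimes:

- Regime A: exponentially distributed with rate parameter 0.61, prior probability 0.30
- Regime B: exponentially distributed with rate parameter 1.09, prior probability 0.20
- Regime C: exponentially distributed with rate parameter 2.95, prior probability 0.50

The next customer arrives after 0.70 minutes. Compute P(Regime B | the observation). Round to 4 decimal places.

0.2491

Apply Bayes' rule: the posterior for each component is proportional to its prior times its likelihood at x.
Evaluate each component's likelihood at the observed value:
  p_A = 0.398003
  p_B = 0.508229
  p_C = 0.374114
Multiply by the mixture weights:
  P(Z=A)·p_A = 0.30 × 0.398003 = 0.119401
  P(Z=B)·p_B = 0.20 × 0.508229 = 0.101646
  P(Z=C)·p_C = 0.50 × 0.374114 = 0.187057
Marginal: 0.119401 + 0.101646 + 0.187057 = 0.408104
P(Regime B | x) = 0.101646 / 0.408104 ≈ 0.2491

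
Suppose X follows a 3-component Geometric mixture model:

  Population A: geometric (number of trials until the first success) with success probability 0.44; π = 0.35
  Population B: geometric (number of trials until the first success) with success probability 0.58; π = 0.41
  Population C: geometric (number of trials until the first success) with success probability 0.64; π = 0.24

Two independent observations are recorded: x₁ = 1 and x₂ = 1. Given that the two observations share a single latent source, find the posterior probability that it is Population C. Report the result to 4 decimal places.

0.3234

By Bayes' theorem, P(k | x) = π_k f_k(x) / Σ_j π_j f_j(x).
Since both observations come from the same component, the likelihood for component k is f_k(x₁)·f_k(x₂).
  p_A = [0.44] × [0.44] = 0.1936
  p_B = [0.58] × [0.58] = 0.3364
  p_C = [0.64] × [0.64] = 0.4096
Weight by the priors:
  π_A·p_A = 0.35 × 0.1936 = 0.06776
  π_B·p_B = 0.41 × 0.3364 = 0.137924
  π_C·p_C = 0.24 × 0.4096 = 0.098304
Evidence: 0.06776 + 0.137924 + 0.098304 = 0.303988
Responsibility of Population C: 0.098304 / 0.303988 ≈ 0.3234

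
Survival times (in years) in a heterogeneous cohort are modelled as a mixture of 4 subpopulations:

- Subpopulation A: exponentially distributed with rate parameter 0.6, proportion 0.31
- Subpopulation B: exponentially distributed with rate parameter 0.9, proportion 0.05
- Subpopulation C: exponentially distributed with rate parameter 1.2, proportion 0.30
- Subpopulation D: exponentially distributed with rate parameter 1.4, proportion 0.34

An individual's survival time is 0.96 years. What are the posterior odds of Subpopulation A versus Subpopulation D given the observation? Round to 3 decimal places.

Only the two components matter; the odds are (π_i f_i(x)) / (π_j f_j(x)).
Component likelihoods at x = 0.96 years:
  f_A = 0.337285
  f_B = 0.379326
  f_C = 0.379205
  f_D = 0.365121
Posterior odds = (π_A·f_A) / (π_D·f_D) = (0.31·0.337285) / (0.34·0.365121) = 0.104558 / 0.124141 ≈ 0.842

0.842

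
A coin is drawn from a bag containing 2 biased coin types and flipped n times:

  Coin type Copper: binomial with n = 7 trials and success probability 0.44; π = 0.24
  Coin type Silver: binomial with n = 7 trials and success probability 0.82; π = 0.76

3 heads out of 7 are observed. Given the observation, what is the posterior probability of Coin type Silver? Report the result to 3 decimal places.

0.180

P(component k | x) = P(Z=k)·f_k(x) / marginal(x), where marginal(x) = Σ_j P(Z=j)·f_j(x).
Evaluate each component's likelihood at the observed value:
  L_Copper = C(7,3)·0.44^3·0.56^4 = 35·0.085184·0.098345 = 0.29321
  L_Silver = C(7,3)·0.82^3·0.18^4 = 35·0.551368·0.00104976 = 0.0202581
Prior × likelihood for each component:
  P(Z=Copper)·L_Copper = 0.24 × 0.29321 = 0.0703703
  P(Z=Silver)·L_Silver = 0.76 × 0.0202581 = 0.0153962
Marginal: 0.0703703 + 0.0153962 = 0.0857665
P(Coin type Silver | x) = 0.0153962 / 0.0857665 ≈ 0.180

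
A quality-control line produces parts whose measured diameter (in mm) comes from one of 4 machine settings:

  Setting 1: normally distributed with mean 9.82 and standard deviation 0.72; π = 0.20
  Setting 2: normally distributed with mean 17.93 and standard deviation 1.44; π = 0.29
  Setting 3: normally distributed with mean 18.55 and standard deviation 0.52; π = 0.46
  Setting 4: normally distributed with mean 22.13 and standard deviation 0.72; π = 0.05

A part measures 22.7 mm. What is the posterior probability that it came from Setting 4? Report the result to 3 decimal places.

0.984

Posterior ∝ prior × likelihood, so P(k | x) ∝ π_k f_k(x); normalise over all components.
Evaluate each component's likelihood at the observed value:
  L_1 = (1/(0.72·√(2π)))·exp(−(22.7−9.82)²/(2·0.72²)) = 0.554087·exp(-160.00617) = 1.79382e-70
  L_2 = (1/(1.44·√(2π)))·exp(−(22.7−17.93)²/(2·1.44²)) = 0.277043·exp(-5.48633) = 0.0011478
  L_3 = (1/(0.52·√(2π)))·exp(−(22.7−18.55)²/(2·0.52²)) = 0.767197·exp(-31.84634) = 1.13297e-14
  L_4 = (1/(0.72·√(2π)))·exp(−(22.7−22.13)²/(2·0.72²)) = 0.554087·exp(-0.31337) = 0.405027
Prior × likelihood for each component:
  π_1·L_1 = 0.20 × 1.79382e-70 = 3.58765e-71
  π_2·L_2 = 0.29 × 0.0011478 = 0.000332861
  π_3·L_3 = 0.46 × 1.13297e-14 = 5.21165e-15
  π_4·L_4 = 0.05 × 0.405027 = 0.0202513
Evidence: 3.58765e-71 + 0.000332861 + 5.21165e-15 + 0.0202513 = 0.0205842
So the posterior for Setting 4 is 0.0202513 / 0.0205842 ≈ 0.984.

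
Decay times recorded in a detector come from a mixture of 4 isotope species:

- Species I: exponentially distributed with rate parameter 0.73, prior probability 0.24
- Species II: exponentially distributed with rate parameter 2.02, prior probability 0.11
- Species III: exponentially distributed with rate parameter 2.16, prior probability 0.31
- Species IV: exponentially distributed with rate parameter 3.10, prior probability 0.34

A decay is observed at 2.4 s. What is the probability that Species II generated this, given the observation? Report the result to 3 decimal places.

By Bayes' theorem, P(k | x) = π_k f_k(x) / Σ_j π_j f_j(x).
Component likelihoods at x = 2.4 s:
  f_I = 0.126602
  f_II = 0.015845
  f_III = 0.012108
  f_IV = 0.00182058
Prior × likelihood for each component:
  π_I·f_I = 0.24 × 0.126602 = 0.0303844
  π_II·f_II = 0.11 × 0.015845 = 0.00174295
  π_III·f_III = 0.31 × 0.012108 = 0.00375347
  π_IV·f_IV = 0.34 × 0.00182058 = 0.000618999
Normaliser: 0.0303844 + 0.00174295 + 0.00375347 + 0.000618999 = 0.0364998
P(Species II | 2.4 s) = 0.00174295 / 0.0364998 ≈ 0.048

0.048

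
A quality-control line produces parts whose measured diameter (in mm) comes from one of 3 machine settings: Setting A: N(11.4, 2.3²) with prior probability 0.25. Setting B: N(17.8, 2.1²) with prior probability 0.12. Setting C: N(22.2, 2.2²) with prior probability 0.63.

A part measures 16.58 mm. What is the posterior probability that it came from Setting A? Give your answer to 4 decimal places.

0.1269

P(component k | x) = w_k·f_k(x) / marginal(x), where marginal(x) = Σ_j w_j·f_j(x).
Normal densities:
  f_A = (1/(2.3·√(2π)))·exp(−(16.58−11.4)²/(2·2.3²)) = 0.173453·exp(-2.53614) = 0.0137325
  f_B = (1/(2.1·√(2π)))·exp(−(16.58−17.8)²/(2·2.1²)) = 0.189973·exp(-0.16875) = 0.160473
  f_C = (1/(2.2·√(2π)))·exp(−(16.58−22.2)²/(2·2.2²)) = 0.181337·exp(-3.26285) = 0.00694143
Multiply by the mixture weights:
  w_A·f_A = 0.25 × 0.0137325 = 0.00343312
  w_B·f_B = 0.12 × 0.160473 = 0.0192568
  w_C·f_C = 0.63 × 0.00694143 = 0.0043731
Sum: 0.00343312 + 0.0192568 + 0.0043731 = 0.027063
P(Setting A | data) ≈ 0.1269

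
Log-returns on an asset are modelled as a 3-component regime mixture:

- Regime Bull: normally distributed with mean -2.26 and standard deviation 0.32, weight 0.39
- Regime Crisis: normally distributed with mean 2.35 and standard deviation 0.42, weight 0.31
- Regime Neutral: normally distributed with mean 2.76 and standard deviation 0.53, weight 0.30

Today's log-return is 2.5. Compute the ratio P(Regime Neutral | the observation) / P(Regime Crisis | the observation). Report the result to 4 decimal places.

0.7247

Only the two components matter; the odds are (w_i f_i(x)) / (w_j f_j(x)).
Evaluate each component's likelihood at the observed value:
  p_Bull = (1/(0.32·√(2π)))·exp(−(2.5−-2.26)²/(2·0.32²)) = 1.246695·exp(-110.63281) = 1.11825e-48
  p_Crisis = (1/(0.42·√(2π)))·exp(−(2.5−2.35)²/(2·0.42²)) = 0.949863·exp(-0.06378) = 0.891176
  p_Neutral = (1/(0.53·√(2π)))·exp(−(2.5−2.76)²/(2·0.53²)) = 0.752721·exp(-0.12033) = 0.667385
Odds = (0.30/0.31) × (0.667385/0.891176) = 0.967742 × 0.748882 ≈ 0.7247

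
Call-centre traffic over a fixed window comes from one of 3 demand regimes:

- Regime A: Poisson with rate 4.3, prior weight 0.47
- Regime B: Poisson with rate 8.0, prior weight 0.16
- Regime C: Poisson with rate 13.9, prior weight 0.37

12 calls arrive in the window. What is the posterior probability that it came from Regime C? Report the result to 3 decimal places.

0.818

Apply Bayes' rule: the posterior for each component is proportional to its prior times its likelihood at x.
Component likelihoods at x = 12 calls:
  f_A = 0.00113193
  f_B = 0.0481268
  f_C = 0.0998039
Weight by the priors:
  P(Z=A)·f_A = 0.47 × 0.00113193 = 0.000532005
  P(Z=B)·f_B = 0.16 × 0.0481268 = 0.00770029
  P(Z=C)·f_C = 0.37 × 0.0998039 = 0.0369274
Denominator: 0.000532005 + 0.00770029 + 0.0369274 = 0.0451597
P(Regime C | 12 calls) = 0.0369274 / 0.0451597 ≈ 0.818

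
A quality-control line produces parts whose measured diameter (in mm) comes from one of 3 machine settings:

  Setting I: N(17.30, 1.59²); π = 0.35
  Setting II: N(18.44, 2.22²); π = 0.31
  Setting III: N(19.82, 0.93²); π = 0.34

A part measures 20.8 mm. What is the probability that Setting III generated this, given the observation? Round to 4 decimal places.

0.6797

P(component k | x) = π_k·f_k(x) / marginal(x), where marginal(x) = Σ_j π_j·f_j(x).
Normal densities:
  p_I = 0.0222494
  p_II = 0.102131
  p_III = 0.246209
Weight by the priors:
  π_I·p_I = 0.35 × 0.0222494 = 0.00778729
  π_II·p_II = 0.31 × 0.102131 = 0.0316607
  π_III·p_III = 0.34 × 0.246209 = 0.0837109
Evidence: 0.00778729 + 0.0316607 + 0.0837109 = 0.123159
Responsibility of Setting III: 0.0837109 / 0.123159 ≈ 0.6797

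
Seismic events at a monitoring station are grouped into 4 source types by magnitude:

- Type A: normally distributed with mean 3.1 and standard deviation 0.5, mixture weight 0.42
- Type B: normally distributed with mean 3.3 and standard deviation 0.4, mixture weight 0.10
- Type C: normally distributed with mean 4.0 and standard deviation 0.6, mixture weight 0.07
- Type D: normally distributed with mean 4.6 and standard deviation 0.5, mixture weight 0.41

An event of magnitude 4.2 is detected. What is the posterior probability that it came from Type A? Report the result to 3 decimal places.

The responsibility of component k is P(Z=k) f_k(x) divided by Σ_j P(Z=j) f_j(x).
Normal densities:
  f_A = (1/(0.5·√(2π)))·exp(−(4.2−3.1)²/(2·0.5²)) = 0.797885·exp(-2.42000) = 0.0709492
  f_B = (1/(0.4·√(2π)))·exp(−(4.2−3.3)²/(2·0.4²)) = 0.997356·exp(-2.53125) = 0.0793491
  f_C = (1/(0.6·√(2π)))·exp(−(4.2−4.0)²/(2·0.6²)) = 0.664904·exp(-0.05556) = 0.628972
  f_D = (1/(0.5·√(2π)))·exp(−(4.2−4.6)²/(2·0.5²)) = 0.797885·exp(-0.32000) = 0.579383
Unnormalised posteriors:
  P(Z=A)·f_A = 0.42 × 0.0709492 = 0.0297987
  P(Z=B)·f_B = 0.10 × 0.0793491 = 0.00793491
  P(Z=C)·f_C = 0.07 × 0.628972 = 0.044028
  P(Z=D)·f_D = 0.41 × 0.579383 = 0.237547
Sum: 0.0297987 + 0.00793491 + 0.044028 + 0.237547 = 0.319309
P(Type A | 4.2) ≈ 0.093

0.093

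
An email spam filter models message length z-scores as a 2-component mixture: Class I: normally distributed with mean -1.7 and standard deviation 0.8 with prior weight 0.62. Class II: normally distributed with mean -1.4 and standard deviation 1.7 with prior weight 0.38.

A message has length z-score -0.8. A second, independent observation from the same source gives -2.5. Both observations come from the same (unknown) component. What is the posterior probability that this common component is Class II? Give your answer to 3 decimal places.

The responsibility of component k is π_k f_k(x) divided by Σ_j π_j f_j(x).
Since both observations come from the same component, the likelihood for component k is f_k(x₁)·f_k(x₂).
  p_I = [(1/(0.8·√(2π)))·exp(−(-0.8−-1.7)²/(2·0.8²)) = 0.498678·exp(-0.63281) = 0.264846] × [0.302463] = 0.0801062
  p_II = [(1/(1.7·√(2π)))·exp(−(-0.8−-1.4)²/(2·1.7²)) = 0.234672·exp(-0.06228) = 0.220502] × [0.190346] = 0.0419717
Weight by the priors:
  π_I·p_I = 0.62 × 0.0801062 = 0.0496658
  π_II·p_II = 0.38 × 0.0419717 = 0.0159492
Evidence: 0.0496658 + 0.0159492 = 0.0656151
Responsibility of Class II: 0.0159492 / 0.0656151 ≈ 0.243

0.243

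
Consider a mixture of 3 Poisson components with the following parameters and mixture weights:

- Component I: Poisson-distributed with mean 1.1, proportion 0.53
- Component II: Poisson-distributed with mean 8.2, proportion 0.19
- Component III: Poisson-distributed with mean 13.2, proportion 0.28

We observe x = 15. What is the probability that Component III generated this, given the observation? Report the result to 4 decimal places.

Apply Bayes' rule: the posterior for each component is proportional to its prior times its likelihood at x.
Component likelihoods at x = 15:
  L_I = e^(−1.1)·1.1^15/15! = 1.06333e-12
  L_II = e^(−8.2)·8.2^15/15! = 0.0107027
  L_III = e^(−13.2)·13.2^15/15! = 0.0910798
Weight by the priors:
  P(Z=I)·L_I = 0.53 × 1.06333e-12 = 5.63563e-13
  P(Z=II)·L_II = 0.19 × 0.0107027 = 0.00203351
  P(Z=III)·L_III = 0.28 × 0.0910798 = 0.0255024
Sum: 5.63563e-13 + 0.00203351 + 0.0255024 = 0.0275359
P(Component III | 15) = 0.0255024 / 0.0275359 ≈ 0.9262

0.9262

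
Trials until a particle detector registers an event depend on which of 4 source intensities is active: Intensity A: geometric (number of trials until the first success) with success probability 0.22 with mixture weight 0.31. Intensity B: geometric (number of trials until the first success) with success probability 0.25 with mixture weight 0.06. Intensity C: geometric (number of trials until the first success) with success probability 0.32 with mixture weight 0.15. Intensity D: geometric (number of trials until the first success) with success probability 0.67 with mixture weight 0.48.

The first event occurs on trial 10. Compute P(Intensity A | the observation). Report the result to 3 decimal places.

0.735

By Bayes' theorem, P(k | x) = π_k f_k(x) / Σ_j π_j f_j(x).
Evaluate each component's likelihood at the observed value:
  p_A = 0.0235112
  p_B = 0.0187712
  p_C = 0.00994787
  p_D = 3.10957e-05
Weight by the priors:
  π_A·p_A = 0.31 × 0.0235112 = 0.00728846
  π_B·p_B = 0.06 × 0.0187712 = 0.00112627
  π_C·p_C = 0.15 × 0.00994787 = 0.00149218
  π_D·p_D = 0.48 × 3.10957e-05 = 1.49259e-05
Normaliser: 0.00728846 + 0.00112627 + 0.00149218 + 1.49259e-05 = 0.00992184
Responsibility of Intensity A: 0.00728846 / 0.00992184 ≈ 0.735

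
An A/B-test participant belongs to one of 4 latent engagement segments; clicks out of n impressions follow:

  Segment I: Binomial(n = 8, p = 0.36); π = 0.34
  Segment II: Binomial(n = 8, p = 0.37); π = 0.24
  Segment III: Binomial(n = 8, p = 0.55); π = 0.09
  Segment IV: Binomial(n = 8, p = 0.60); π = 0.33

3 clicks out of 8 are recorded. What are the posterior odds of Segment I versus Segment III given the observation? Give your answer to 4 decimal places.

6.1644

The posterior odds equal the prior odds times the likelihood ratio: (π_i/π_j)·(f_i(x)/f_j(x)).
Evaluate each component's likelihood at the observed value:
  L_I = 0.28054
  L_II = 0.281511
  L_III = 0.171925
  L_IV = 0.123863
Odds = (0.34/0.09) × (0.28054/0.171925) = 3.77778 × 1.63176 ≈ 6.1644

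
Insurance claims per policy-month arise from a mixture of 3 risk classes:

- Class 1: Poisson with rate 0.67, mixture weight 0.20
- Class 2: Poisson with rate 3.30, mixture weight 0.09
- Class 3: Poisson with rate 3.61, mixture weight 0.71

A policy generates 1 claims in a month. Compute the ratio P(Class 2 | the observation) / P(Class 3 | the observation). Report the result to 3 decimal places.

0.158

Since P(k|x) ∝ P(Z=k) f_k(x), the posterior odds are P(Z=i) f_i(x) / (P(Z=j) f_j(x)).
Poisson probabilities:
  L_1 = 0.342845
  L_2 = 0.121714
  L_3 = 0.0976572
0.0109543 / 0.0693366 ≈ 0.158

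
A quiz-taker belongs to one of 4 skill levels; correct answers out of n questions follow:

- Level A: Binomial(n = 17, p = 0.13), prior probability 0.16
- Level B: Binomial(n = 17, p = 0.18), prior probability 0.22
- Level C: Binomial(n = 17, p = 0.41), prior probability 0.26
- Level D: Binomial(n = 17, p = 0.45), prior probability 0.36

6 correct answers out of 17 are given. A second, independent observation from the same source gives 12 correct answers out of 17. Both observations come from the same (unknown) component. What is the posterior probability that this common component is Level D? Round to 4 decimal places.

By Bayes' theorem, P(k | x) = P(Z=k) f_k(x) / Σ_j P(Z=j) f_j(x).
Since both observations come from the same component, the likelihood for component k is f_k(x₁)·f_k(x₂).
  f_A = [0.0129108] × [7.18566e-08] = 9.27724e-10
  f_B = [0.0474425] × [2.65393e-06] = 1.25909e-07
  f_C = [0.177278] × [0.00998198] = 0.00176959
  f_D = [0.143168] × [0.021474] = 0.00307439
Unnormalised posteriors:
  P(Z=A)·f_A = 0.16 × 9.27724e-10 = 1.48436e-10
  P(Z=B)·f_B = 0.22 × 1.25909e-07 = 2.77e-08
  P(Z=C)·f_C = 0.26 × 0.00176959 = 0.000460093
  P(Z=D)·f_D = 0.36 × 0.00307439 = 0.00110678
Marginal: 1.48436e-10 + 2.77e-08 + 0.000460093 + 0.00110678 = 0.0015669
So the posterior for Level D is 0.00110678 / 0.0015669 ≈ 0.7063.

0.7063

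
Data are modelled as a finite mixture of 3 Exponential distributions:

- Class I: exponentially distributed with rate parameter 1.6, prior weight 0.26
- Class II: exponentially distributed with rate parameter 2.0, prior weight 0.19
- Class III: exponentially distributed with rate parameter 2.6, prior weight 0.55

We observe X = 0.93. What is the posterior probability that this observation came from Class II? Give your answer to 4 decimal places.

0.2109

Apply Bayes' rule: the posterior for each component is proportional to its prior times its likelihood at x.
Exponential densities:
  p_I = 1.6·e^(−1.6·0.93) = 1.6·e^(−1.4880) = 0.361318
  p_II = 2.0·e^(−2.0·0.93) = 2.0·e^(−1.8600) = 0.311345
  p_III = 2.6·e^(−2.6·0.93) = 2.6·e^(−2.4180) = 0.231659
Unnormalised posteriors:
  π_I·p_I = 0.26 × 0.361318 = 0.0939427
  π_II·p_II = 0.19 × 0.311345 = 0.0591556
  π_III·p_III = 0.55 × 0.231659 = 0.127412
Marginal: 0.0939427 + 0.0591556 + 0.127412 = 0.280511
P(Class II | data) = 0.0591556 / 0.280511 ≈ 0.2109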